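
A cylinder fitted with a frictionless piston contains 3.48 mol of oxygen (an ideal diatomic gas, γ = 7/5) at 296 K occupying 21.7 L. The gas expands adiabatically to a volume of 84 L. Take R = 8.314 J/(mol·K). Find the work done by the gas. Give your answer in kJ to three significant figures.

Adiabatic: TV^(γ−1) = const with γ = 7/5.
T₂ = T₁ (V₁/V₂)^(γ−1) = 296 × (21.7/84)^0.4 = 296 × 0.5819 = 172.3 K.
W_by = nCᵥ(T₁ − T₂) = (3.48)(20.79)(296 − 172.3) = 8951 J.

W ≈ 8.95 kJ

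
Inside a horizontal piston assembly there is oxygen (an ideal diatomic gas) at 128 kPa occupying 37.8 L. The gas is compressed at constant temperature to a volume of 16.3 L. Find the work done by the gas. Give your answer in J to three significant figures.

Isothermal: W = nRT ln(V₂/V₁) = P₁V₁ ln(V₂/V₁).
P₁V₁ = (128 kPa)(37.8 L) = 4838 J.
W = 4838 × ln(16.3/37.8) = 4838 × -0.8411
W_by_gas = -4070 J.

W ≈ -4070 J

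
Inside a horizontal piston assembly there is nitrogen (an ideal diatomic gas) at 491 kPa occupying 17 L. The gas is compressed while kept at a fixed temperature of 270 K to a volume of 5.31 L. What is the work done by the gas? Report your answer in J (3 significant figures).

W ≈ -9710 J

Isothermal: W = nRT ln(V₂/V₁) = P₁V₁ ln(V₂/V₁).
P₁V₁ = (491 kPa)(17 L) = 8347 J.
W = 8347 × ln(5.31/17) = 8347 × -1.164
W_by_gas = -9713 J.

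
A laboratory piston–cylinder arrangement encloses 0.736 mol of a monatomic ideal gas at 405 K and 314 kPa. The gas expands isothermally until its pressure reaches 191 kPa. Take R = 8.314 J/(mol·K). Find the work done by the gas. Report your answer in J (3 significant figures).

Isothermal process: W = nRT ln(V₂/V₁) = nRT ln(P₁/P₂).
W = (0.736)(8.314)(405) × ln(314/191)
  = 2478 × ln(1.644) = 2478 × 0.4971
W_by_gas = 1232 J.

W ≈ 1230 J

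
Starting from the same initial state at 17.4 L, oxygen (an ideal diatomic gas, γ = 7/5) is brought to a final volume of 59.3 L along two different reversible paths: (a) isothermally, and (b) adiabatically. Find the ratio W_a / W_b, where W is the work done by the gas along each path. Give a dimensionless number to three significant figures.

Path (a) isothermal: W = P₁V₁ ln(V₂/V₁) → W_a/(P₁V₁) = 1.226.
Path (b) adiabatic: W = P₁V₁(1 − (V₁/V₂)^(γ−1))/(γ−1) → W_b/(P₁V₁) = 0.9691.
W_a / W_b = 1.226 / 0.9691 = 1.265.

W_a / W_b ≈ 1.27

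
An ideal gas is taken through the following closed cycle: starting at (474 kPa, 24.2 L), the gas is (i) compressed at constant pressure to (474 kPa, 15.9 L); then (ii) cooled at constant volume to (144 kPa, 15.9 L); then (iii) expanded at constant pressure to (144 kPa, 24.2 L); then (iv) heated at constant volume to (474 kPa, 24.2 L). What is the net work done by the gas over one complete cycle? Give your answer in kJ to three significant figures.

Constant-volume legs do no work.
W(i) = (474)(15.9 − 24.2) = -3934 J; W(iii) = (144)(24.2 − 15.9) = 1195 J.
W_net = -3934 + 1195 = -2739 J (the counter-clockwise enclosed area).

W_net ≈ -2.74 kJ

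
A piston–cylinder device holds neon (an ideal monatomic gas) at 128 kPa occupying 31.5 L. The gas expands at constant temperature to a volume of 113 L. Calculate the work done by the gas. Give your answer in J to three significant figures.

W ≈ 5150 J

Isothermal: W = nRT ln(V₂/V₁) = P₁V₁ ln(V₂/V₁).
P₁V₁ = (128 kPa)(31.5 L) = 4032 J.
W = 4032 × ln(113/31.5) = 4032 × 1.277
W_by_gas = 5150 J.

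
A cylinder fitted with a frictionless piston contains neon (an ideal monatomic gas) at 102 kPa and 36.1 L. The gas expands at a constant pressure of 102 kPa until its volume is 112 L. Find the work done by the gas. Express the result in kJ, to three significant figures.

Isobaric: W = P ΔV.
W = (102 kPa)(112 − 36.1 L) = (102)(75.9) = 7742 J.

W ≈ 7.74 kJ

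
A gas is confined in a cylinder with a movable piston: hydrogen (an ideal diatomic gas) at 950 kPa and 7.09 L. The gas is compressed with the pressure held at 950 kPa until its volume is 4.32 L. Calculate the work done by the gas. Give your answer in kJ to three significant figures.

Isobaric: W = P ΔV.
W = (950 kPa)(4.32 − 7.09 L) = (950)(-2.77) = -2631 J.

W ≈ -2.63 kJ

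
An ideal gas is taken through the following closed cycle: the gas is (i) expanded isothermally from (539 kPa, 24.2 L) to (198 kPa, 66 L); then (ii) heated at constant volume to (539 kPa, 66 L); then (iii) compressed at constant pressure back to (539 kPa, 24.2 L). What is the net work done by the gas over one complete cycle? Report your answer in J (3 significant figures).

W_net ≈ -9440 J

Leg (i): W = PᵢVᵢ ln(V_f/Vᵢ) = (13044) ln(66/24.2) = 13087 J.
Leg (ii): W = 0.
Leg (iii): W = PΔV = (539)(24.2 − 66) = -22530 J.
W_net = 13087 − 22530 = -9443 J.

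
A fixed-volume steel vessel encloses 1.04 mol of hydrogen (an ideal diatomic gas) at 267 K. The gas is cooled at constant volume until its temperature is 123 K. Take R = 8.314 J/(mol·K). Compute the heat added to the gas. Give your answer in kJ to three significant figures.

Q ≈ -3.11 kJ

Constant volume ⇒ W = 0, so Q = ΔU = nCᵥΔT with Cᵥ = 5R/2 = 20.79 J/(mol·K).
ΔU = (1.04)(20.79)(123 − 267) = -3113 J.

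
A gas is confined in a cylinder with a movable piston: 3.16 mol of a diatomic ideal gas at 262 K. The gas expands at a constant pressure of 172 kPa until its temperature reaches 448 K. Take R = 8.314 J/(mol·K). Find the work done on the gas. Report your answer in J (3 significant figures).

Isobaric: W = P ΔV = nR ΔT.
W = (3.16)(8.314)(448 − 262) = 4887 J.
Work on gas = −W_by = -4887 J.

W ≈ -4890 J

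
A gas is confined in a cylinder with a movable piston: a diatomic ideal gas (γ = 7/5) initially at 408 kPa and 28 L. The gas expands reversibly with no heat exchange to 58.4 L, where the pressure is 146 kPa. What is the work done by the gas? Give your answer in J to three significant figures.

Adiabatic: W = (P₁V₁ − P₂V₂)/(γ − 1) with γ = 7/5.
P₁V₁ = 11424 J, P₂V₂ = 8526 J.
W = (11424 − 8526) / 0.4 = 7244 J.

W ≈ 7240 J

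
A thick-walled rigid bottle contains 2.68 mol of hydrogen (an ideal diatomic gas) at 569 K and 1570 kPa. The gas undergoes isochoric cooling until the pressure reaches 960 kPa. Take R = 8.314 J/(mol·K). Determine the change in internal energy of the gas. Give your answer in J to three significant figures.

ΔU ≈ -12300 J

Constant volume ⇒ W = 0, so Q = ΔU = nCᵥΔT with Cᵥ = 5R/2 = 20.79 J/(mol·K).
At constant V, T₂/T₁ = P₂/P₁ ⇒ ΔT = T₁(P₂/P₁ − 1) = 569·(960/1570 − 1) = -221.1 K.
ΔU = (2.68)(20.79)(-221.1) = -12315 J.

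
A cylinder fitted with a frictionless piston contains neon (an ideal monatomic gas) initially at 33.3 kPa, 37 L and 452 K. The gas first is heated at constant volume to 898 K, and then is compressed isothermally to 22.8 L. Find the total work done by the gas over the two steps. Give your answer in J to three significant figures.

W_total ≈ -1190 J

Step 1 (isochoric): W = 0 (constant volume).
After step 1: P = 66.16 kPa (V unchanged).
Step 2 (isothermal): W = P₁V₁ ln(V₂/V₁) = (2448) ln(22.8/37) = -1185 J.
W_total = 0 − 1185 = -1185 J.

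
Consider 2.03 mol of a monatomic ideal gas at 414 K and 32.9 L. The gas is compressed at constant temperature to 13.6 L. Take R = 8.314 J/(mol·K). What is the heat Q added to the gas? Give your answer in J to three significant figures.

Isothermal ⇒ ΔU = 0, so Q = W = nRT ln(V₂/V₁).
Q = (2.03)(8.314)(414) ln(13.6/32.9) = 6987 × -0.8834 = -6173 J.

Q ≈ -6170 J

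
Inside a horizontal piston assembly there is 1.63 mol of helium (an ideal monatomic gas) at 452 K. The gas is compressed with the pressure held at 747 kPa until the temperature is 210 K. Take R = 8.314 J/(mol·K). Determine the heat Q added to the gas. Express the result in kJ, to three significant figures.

Q ≈ -8.20 kJ

Isobaric: W = nRΔT = (1.63)(8.314)(-242) = -3280 J.
ΔU = nCᵥΔT with Cᵥ = 3R/2: ΔU = (1.63)(12.47)(-242) = -4919 J.
Q = ΔU + W = -4919 − 3280 = -8199 J.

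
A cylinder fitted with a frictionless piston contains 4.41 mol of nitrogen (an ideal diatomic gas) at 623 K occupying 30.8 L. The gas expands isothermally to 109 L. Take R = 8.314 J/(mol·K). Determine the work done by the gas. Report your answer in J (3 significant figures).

Isothermal: W = nRT ln(V₂/V₁).
W = (4.41)(8.314)(623) × ln(109/30.8)
  = 22842 × 1.264
W_by_gas = 28869 J.

W ≈ 28900 J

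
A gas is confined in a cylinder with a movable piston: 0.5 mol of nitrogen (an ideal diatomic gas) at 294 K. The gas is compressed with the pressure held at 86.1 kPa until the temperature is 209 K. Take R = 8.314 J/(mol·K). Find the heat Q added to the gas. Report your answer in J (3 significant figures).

Q ≈ -1240 J

Isobaric: W = nRΔT = (0.5)(8.314)(-85) = -353.3 J.
ΔU = nCᵥΔT with Cᵥ = 5R/2: ΔU = (0.5)(20.79)(-85) = -883.4 J.
Q = ΔU + W = -883.4 − 353.3 = -1237 J.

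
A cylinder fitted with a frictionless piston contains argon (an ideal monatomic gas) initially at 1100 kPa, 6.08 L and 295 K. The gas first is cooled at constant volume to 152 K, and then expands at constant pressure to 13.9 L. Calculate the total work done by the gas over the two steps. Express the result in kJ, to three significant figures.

W_total ≈ 4.43 kJ

Step 1 (isochoric): W = 0 (constant volume).
After step 1: P = 566.8 kPa (V unchanged).
Step 2 (isobaric): W = PΔV = (566.8 kPa)(13.9 − 6.08 L) = 4432 J.
W_total = 0 + 4432 = 4432 J.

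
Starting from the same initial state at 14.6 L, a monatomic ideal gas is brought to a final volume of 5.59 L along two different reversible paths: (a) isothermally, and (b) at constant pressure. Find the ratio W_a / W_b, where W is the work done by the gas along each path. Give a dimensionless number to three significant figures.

W_a / W_b ≈ 1.56

Path (a) isothermal: W = P₁V₁ ln(V₂/V₁) → W_a/(P₁V₁) = -0.96.
Path (b) isobaric: W = P₁(V₂ − V₁) → W_b/(P₁V₁) = -0.6171.
W_a / W_b = -0.96 / -0.6171 = 1.556.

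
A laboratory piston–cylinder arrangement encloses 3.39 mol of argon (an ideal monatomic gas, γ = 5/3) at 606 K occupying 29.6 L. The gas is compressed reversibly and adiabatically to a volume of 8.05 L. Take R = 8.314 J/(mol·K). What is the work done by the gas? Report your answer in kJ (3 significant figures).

Adiabatic: TV^(γ−1) = const with γ = 5/3.
T₂ = T₁ (V₁/V₂)^(γ−1) = 606 × (29.6/8.05)^0.667 = 606 × 2.382 = 1444 K.
W_by = nCᵥ(T₁ − T₂) = (3.39)(12.47)(606 − 1444) = -35414 J.

W ≈ -35.4 kJ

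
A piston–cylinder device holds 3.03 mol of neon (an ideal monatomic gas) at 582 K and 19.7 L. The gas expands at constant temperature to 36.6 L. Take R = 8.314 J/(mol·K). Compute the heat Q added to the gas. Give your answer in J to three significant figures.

Q ≈ 9080 J

Isothermal ⇒ ΔU = 0, so Q = W = nRT ln(V₂/V₁).
Q = (3.03)(8.314)(582) ln(36.6/19.7) = 14661 × 0.6194 = 9082 J.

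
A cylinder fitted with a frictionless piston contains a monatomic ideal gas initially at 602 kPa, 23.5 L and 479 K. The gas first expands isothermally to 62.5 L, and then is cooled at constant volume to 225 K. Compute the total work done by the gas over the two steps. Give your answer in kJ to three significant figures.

W_total ≈ 13.8 kJ

Step 1 (isothermal): W = P₁V₁ ln(V₂/V₁) = (14147) ln(62.5/23.5) = 13838 J.
Step 2 (isochoric): W = 0 (constant volume).
W_total = 13838 + 0 = 13838 J.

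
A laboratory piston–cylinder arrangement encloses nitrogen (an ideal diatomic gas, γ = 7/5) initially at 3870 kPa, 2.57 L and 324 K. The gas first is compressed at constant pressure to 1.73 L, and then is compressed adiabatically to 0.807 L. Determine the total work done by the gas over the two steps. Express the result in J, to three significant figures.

Step 1 (isobaric): W = PΔV = (3870 kPa)(1.73 − 2.57 L) = -3251 J.
After step 1: P = 3870 kPa, V = 1.73 L, T = 218.1 K.
Step 2 (adiabatic): W = (P₁V₁ − P₂V₂)/(γ−1) = (6695 − 9083)/0.4 = -5970 J.
W_total = -3251 − 5970 = -9220 J.

W_total ≈ -9220 J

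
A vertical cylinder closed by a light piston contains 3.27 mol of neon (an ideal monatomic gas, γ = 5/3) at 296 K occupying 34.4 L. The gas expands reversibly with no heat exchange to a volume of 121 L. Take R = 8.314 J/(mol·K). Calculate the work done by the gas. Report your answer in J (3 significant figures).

W ≈ 6850 J

Adiabatic: TV^(γ−1) = const with γ = 5/3.
T₂ = T₁ (V₁/V₂)^(γ−1) = 296 × (34.4/121)^0.667 = 296 × 0.4324 = 128 K.
W_by = nCᵥ(T₁ − T₂) = (3.27)(12.47)(296 − 128) = 6852 J.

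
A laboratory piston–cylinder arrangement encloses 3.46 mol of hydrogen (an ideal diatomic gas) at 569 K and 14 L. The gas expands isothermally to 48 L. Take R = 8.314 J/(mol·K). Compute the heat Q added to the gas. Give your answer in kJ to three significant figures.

Q ≈ 20.2 kJ

Isothermal ⇒ ΔU = 0, so Q = W = nRT ln(V₂/V₁).
Q = (3.46)(8.314)(569) ln(48/14) = 16368 × 1.232 = 20168 J.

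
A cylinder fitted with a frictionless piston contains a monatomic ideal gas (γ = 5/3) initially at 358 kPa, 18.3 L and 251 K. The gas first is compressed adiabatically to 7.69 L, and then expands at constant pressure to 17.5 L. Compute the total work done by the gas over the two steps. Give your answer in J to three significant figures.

Step 1 (adiabatic): W = (P₁V₁ − P₂V₂)/(γ−1) = (6551 − 11678)/0.667 = -7689 J.
After step 1: P = 1519 kPa, V = 7.69 L, T = 447.4 K.
Step 2 (isobaric): W = PΔV = (1519 kPa)(17.5 − 7.69 L) = 14897 J.
W_total = -7689 + 14897 = 7208 J.

W_total ≈ 7210 J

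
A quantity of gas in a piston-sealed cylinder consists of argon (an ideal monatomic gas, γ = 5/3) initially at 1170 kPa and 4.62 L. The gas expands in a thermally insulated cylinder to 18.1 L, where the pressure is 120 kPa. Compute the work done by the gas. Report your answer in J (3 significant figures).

Adiabatic: W = (P₁V₁ − P₂V₂)/(γ − 1) with γ = 5/3.
P₁V₁ = 5405 J, P₂V₂ = 2172 J.
W = (5405 − 2172) / 0.6667 = 4850 J.

W ≈ 4850 J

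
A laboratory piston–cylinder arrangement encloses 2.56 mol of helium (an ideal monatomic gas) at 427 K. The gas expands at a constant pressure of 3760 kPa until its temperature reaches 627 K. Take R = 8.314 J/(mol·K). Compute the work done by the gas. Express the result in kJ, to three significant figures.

Isobaric: W = P ΔV = nR ΔT.
W = (2.56)(8.314)(627 − 427) = 4257 J.

W ≈ 4.26 kJ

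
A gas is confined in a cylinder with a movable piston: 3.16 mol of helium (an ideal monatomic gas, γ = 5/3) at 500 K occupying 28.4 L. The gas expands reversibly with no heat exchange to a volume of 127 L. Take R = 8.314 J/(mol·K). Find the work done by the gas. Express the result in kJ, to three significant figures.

W ≈ 12.4 kJ

Adiabatic: TV^(γ−1) = const with γ = 5/3.
T₂ = T₁ (V₁/V₂)^(γ−1) = 500 × (28.4/127)^0.667 = 500 × 0.3684 = 184.2 K.
W_by = nCᵥ(T₁ − T₂) = (3.16)(12.47)(500 − 184.2) = 12445 J.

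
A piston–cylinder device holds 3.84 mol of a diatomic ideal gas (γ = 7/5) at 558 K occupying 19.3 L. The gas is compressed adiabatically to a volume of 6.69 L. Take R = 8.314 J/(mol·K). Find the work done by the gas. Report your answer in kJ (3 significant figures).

W ≈ -23.5 kJ

Adiabatic: TV^(γ−1) = const with γ = 7/5.
T₂ = T₁ (V₁/V₂)^(γ−1) = 558 × (19.3/6.69)^0.4 = 558 × 1.528 = 852.5 K.
W_by = nCᵥ(T₁ − T₂) = (3.84)(20.79)(558 − 852.5) = -23504 J.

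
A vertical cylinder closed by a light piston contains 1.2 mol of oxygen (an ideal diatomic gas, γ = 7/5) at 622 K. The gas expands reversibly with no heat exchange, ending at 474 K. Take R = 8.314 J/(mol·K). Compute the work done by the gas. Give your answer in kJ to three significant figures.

W ≈ 3.69 kJ

Adiabatic ⇒ Q = 0, so W_by = −ΔU = nCᵥ(T₁ − T₂).
Cᵥ = 5R/2 = 20.79 J/(mol·K).
W = (1.2)(20.79)(622 − 474) = 3691 J.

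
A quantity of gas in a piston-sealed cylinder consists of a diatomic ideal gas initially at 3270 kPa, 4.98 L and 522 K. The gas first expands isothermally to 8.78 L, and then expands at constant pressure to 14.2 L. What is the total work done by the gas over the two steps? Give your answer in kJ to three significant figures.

W_total ≈ 19.3 kJ

Step 1 (isothermal): W = P₁V₁ ln(V₂/V₁) = (16285) ln(8.78/4.98) = 9234 J.
After step 1: P = 1855 kPa, V = 8.78 L, T = 522 K.
Step 2 (isobaric): W = PΔV = (1855 kPa)(14.2 − 8.78 L) = 10053 J.
W_total = 9234 + 10053 = 19287 J.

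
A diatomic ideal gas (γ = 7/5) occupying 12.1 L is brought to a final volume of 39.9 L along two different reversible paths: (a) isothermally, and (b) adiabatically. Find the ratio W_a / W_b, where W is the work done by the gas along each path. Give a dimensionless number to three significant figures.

W_a / W_b ≈ 1.26

Path (a) isothermal: W = P₁V₁ ln(V₂/V₁) → W_a/(P₁V₁) = 1.193.
Path (b) adiabatic: W = P₁V₁(1 − (V₁/V₂)^(γ−1))/(γ−1) → W_b/(P₁V₁) = 0.9488.
W_a / W_b = 1.193 / 0.9488 = 1.258.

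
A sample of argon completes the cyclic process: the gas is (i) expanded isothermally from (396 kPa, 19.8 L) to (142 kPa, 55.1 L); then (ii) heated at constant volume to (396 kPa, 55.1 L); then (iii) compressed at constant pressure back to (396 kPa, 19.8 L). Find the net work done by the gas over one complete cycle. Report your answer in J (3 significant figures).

W_net ≈ -5950 J

Leg (i): W = PᵢVᵢ ln(V_f/Vᵢ) = (7841) ln(55.1/19.8) = 8025 J.
Leg (ii): W = 0.
Leg (iii): W = PΔV = (396)(19.8 − 55.1) = -13979 J.
W_net = 8025 − 13979 = -5954 J.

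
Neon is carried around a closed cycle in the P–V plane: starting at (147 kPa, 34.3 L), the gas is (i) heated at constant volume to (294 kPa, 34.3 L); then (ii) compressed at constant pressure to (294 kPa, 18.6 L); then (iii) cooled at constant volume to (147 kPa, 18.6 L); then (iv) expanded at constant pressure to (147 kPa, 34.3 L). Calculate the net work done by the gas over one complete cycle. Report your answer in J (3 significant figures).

Constant-volume legs do no work.
W(ii) = (294)(18.6 − 34.3) = -4616 J; W(iv) = (147)(34.3 − 18.6) = 2308 J.
W_net = -4616 + 2308 = -2308 J (the counter-clockwise enclosed area).

W_net ≈ -2310 J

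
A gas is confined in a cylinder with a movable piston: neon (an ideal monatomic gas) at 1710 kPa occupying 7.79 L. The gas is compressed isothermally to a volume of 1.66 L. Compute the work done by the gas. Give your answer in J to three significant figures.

W ≈ -20600 J

Isothermal: W = nRT ln(V₂/V₁) = P₁V₁ ln(V₂/V₁).
P₁V₁ = (1710 kPa)(7.79 L) = 13321 J.
W = 13321 × ln(1.66/7.79) = 13321 × -1.546
W_by_gas = -20594 J.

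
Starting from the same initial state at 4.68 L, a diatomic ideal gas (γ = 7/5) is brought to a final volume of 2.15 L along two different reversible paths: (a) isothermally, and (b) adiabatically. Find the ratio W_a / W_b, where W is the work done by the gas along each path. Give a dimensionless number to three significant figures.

W_a / W_b ≈ 0.852

Path (a) isothermal: W = P₁V₁ ln(V₂/V₁) → W_a/(P₁V₁) = -0.7778.
Path (b) adiabatic: W = P₁V₁(1 − (V₁/V₂)^(γ−1))/(γ−1) → W_b/(P₁V₁) = -0.9124.
W_a / W_b = -0.7778 / -0.9124 = 0.8525.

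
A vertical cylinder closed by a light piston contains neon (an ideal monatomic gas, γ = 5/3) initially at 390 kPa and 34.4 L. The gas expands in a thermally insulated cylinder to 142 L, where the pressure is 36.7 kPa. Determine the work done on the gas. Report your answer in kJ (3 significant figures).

W ≈ -12.3 kJ

Adiabatic: W = (P₁V₁ − P₂V₂)/(γ − 1) with γ = 5/3.
P₁V₁ = 13416 J, P₂V₂ = 5211 J.
W = (13416 − 5211) / 0.6667 = 12307 J.
Work on gas = −W_by = -12307 J.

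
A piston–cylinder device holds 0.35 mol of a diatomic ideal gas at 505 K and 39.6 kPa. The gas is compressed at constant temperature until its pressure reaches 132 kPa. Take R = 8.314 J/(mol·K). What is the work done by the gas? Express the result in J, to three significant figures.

Isothermal process: W = nRT ln(V₂/V₁) = nRT ln(P₁/P₂).
W = (0.35)(8.314)(505) × ln(39.6/132)
  = 1469 × ln(0.3) = 1469 × -1.204
W_by_gas = -1769 J.

W ≈ -1770 J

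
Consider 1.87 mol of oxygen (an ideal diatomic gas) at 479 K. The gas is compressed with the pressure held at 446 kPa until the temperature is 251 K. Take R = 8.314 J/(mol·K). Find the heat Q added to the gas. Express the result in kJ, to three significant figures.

Q ≈ -12.4 kJ

Isobaric: W = nRΔT = (1.87)(8.314)(-228) = -3545 J.
ΔU = nCᵥΔT with Cᵥ = 5R/2: ΔU = (1.87)(20.79)(-228) = -8862 J.
Q = ΔU + W = -8862 − 3545 = -12407 J.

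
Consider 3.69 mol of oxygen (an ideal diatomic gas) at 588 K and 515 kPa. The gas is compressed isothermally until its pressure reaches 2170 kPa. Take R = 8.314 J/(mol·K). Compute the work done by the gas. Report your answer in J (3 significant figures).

Isothermal process: W = nRT ln(V₂/V₁) = nRT ln(P₁/P₂).
W = (3.69)(8.314)(588) × ln(515/2170)
  = 18039 × ln(0.2373) = 18039 × -1.438
W_by_gas = -25946 J.

W ≈ -25900 J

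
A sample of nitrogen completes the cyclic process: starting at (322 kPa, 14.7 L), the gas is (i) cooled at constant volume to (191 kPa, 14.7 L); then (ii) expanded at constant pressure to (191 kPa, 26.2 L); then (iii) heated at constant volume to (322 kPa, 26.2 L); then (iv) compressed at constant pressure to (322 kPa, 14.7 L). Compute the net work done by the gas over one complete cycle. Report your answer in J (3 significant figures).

Constant-volume legs do no work.
W(ii) = (191)(26.2 − 14.7) = 2196 J; W(iv) = (322)(14.7 − 26.2) = -3703 J.
W_net = 2196 − 3703 = -1506 J (the counter-clockwise enclosed area).

W_net ≈ -1510 J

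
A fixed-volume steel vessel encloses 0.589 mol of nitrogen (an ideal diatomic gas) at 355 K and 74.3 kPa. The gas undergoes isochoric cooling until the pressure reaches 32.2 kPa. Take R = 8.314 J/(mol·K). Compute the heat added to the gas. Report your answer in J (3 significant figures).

Constant volume ⇒ W = 0, so Q = ΔU = nCᵥΔT with Cᵥ = 5R/2 = 20.79 J/(mol·K).
At constant V, T₂/T₁ = P₂/P₁ ⇒ ΔT = T₁(P₂/P₁ − 1) = 355·(32.2/74.3 − 1) = -201.2 K.
ΔU = (0.589)(20.79)(-201.2) = -2463 J.

Q ≈ -2460 J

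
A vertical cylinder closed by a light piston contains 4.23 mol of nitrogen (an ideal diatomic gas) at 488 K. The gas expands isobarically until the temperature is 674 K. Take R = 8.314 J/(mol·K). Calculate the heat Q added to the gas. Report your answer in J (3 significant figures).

Isobaric: W = nRΔT = (4.23)(8.314)(186) = 6541 J.
ΔU = nCᵥΔT with Cᵥ = 5R/2: ΔU = (4.23)(20.79)(186) = 16353 J.
Q = ΔU + W = 16353 + 6541 = 22895 J.

Q ≈ 22900 J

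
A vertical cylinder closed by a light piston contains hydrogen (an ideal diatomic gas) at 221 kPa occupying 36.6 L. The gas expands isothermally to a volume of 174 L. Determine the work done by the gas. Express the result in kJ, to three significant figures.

W ≈ 12.6 kJ

Isothermal: W = nRT ln(V₂/V₁) = P₁V₁ ln(V₂/V₁).
P₁V₁ = (221 kPa)(36.6 L) = 8089 J.
W = 8089 × ln(174/36.6) = 8089 × 1.559
W_by_gas = 12610 J.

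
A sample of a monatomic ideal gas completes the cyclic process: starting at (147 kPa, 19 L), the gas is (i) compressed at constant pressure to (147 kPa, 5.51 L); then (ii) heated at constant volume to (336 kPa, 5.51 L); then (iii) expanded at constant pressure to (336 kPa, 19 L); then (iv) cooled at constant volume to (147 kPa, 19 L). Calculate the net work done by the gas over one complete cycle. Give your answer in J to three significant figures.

W_net ≈ 2550 J

Constant-volume legs do no work.
W(i) = (147)(5.51 − 19) = -1983 J; W(iii) = (336)(19 − 5.51) = 4533 J.
W_net = -1983 + 4533 = 2550 J (the clockwise enclosed area).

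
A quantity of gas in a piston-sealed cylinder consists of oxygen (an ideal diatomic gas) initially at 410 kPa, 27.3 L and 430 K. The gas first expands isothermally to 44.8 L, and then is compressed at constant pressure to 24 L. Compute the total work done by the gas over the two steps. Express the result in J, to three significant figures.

Step 1 (isothermal): W = P₁V₁ ln(V₂/V₁) = (11193) ln(44.8/27.3) = 5544 J.
After step 1: P = 249.8 kPa, V = 44.8 L, T = 430 K.
Step 2 (isobaric): W = PΔV = (249.8 kPa)(24 − 44.8 L) = -5197 J.
W_total = 5544 − 5197 = 347.4 J.

W_total ≈ 347 J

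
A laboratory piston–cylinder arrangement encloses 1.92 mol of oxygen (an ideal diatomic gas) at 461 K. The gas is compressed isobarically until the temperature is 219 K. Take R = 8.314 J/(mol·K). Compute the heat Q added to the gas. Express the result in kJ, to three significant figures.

Q ≈ -13.5 kJ

Isobaric: W = nRΔT = (1.92)(8.314)(-242) = -3863 J.
ΔU = nCᵥΔT with Cᵥ = 5R/2: ΔU = (1.92)(20.79)(-242) = -9658 J.
Q = ΔU + W = -9658 − 3863 = -13521 J.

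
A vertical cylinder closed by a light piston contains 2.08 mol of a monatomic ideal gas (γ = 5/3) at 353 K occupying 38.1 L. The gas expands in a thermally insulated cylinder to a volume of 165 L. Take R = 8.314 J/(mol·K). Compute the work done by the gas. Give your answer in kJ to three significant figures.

Adiabatic: TV^(γ−1) = const with γ = 5/3.
T₂ = T₁ (V₁/V₂)^(γ−1) = 353 × (38.1/165)^0.667 = 353 × 0.3764 = 132.9 K.
W_by = nCᵥ(T₁ − T₂) = (2.08)(12.47)(353 − 132.9) = 5710 J.

W ≈ 5.71 kJ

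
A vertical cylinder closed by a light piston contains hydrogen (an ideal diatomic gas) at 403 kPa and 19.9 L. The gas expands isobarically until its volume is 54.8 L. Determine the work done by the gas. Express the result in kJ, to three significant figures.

Isobaric: W = P ΔV.
W = (403 kPa)(54.8 − 19.9 L) = (403)(34.9) = 14065 J.

W ≈ 14.1 kJ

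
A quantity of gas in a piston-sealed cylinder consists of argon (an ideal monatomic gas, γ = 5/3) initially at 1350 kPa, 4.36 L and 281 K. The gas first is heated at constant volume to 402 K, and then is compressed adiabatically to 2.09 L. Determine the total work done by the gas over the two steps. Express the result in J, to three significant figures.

W_total ≈ -7990 J

Step 1 (isochoric): W = 0 (constant volume).
After step 1: P = 1931 kPa (V unchanged).
Step 2 (adiabatic): W = (P₁V₁ − P₂V₂)/(γ−1) = (8421 − 13748)/0.667 = -7991 J.
W_total = 0 − 7991 = -7991 J.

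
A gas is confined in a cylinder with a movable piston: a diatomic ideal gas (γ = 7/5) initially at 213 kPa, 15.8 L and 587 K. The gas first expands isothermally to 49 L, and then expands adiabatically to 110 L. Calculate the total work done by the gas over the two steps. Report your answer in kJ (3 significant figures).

W_total ≈ 6.13 kJ

Step 1 (isothermal): W = P₁V₁ ln(V₂/V₁) = (3365) ln(49/15.8) = 3809 J.
After step 1: P = 68.68 kPa, V = 49 L, T = 587 K.
Step 2 (adiabatic): W = (P₁V₁ − P₂V₂)/(γ−1) = (3365 − 2435)/0.4 = 2325 J.
W_total = 3809 + 2325 = 6134 J.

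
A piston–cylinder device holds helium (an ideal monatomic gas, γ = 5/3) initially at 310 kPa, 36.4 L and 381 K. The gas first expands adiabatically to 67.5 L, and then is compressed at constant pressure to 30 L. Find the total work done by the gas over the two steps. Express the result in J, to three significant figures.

W_total ≈ 1560 J

Step 1 (adiabatic): W = (P₁V₁ − P₂V₂)/(γ−1) = (11284 − 7476)/0.667 = 5712 J.
After step 1: P = 110.8 kPa, V = 67.5 L, T = 252.4 K.
Step 2 (isobaric): W = PΔV = (110.8 kPa)(30 − 67.5 L) = -4153 J.
W_total = 5712 − 4153 = 1559 J.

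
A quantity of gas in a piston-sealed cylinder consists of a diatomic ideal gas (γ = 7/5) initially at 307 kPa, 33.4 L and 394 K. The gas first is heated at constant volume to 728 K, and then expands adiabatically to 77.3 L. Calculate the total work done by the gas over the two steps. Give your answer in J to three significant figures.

W_total ≈ 13500 J

Step 1 (isochoric): W = 0 (constant volume).
After step 1: P = 567.2 kPa (V unchanged).
Step 2 (adiabatic): W = (P₁V₁ − P₂V₂)/(γ−1) = (18946 − 13544)/0.4 = 13505 J.
W_total = 0 + 13505 = 13505 J.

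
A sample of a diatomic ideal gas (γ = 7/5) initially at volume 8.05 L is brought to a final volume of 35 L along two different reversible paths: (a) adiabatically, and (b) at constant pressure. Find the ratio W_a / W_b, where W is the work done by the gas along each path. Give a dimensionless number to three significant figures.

Path (a) adiabatic: W = P₁V₁(1 − (V₁/V₂)^(γ−1))/(γ−1) → W_a/(P₁V₁) = 1.111.
Path (b) isobaric: W = P₁(V₂ − V₁) → W_b/(P₁V₁) = 3.348.
W_a / W_b = 1.111 / 3.348 = 0.3319.

W_a / W_b ≈ 0.332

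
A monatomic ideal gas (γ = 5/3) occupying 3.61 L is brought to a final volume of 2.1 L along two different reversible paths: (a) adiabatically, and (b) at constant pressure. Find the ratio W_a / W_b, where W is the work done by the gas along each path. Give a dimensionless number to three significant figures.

Path (a) adiabatic: W = P₁V₁(1 − (V₁/V₂)^(γ−1))/(γ−1) → W_a/(P₁V₁) = -0.6525.
Path (b) isobaric: W = P₁(V₂ − V₁) → W_b/(P₁V₁) = -0.4183.
W_a / W_b = -0.6525 / -0.4183 = 1.56.

W_a / W_b ≈ 1.56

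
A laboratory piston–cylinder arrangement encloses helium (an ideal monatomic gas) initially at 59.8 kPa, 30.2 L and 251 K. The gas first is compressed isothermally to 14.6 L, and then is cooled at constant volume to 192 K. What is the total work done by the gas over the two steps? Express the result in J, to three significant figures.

W_total ≈ -1310 J

Step 1 (isothermal): W = P₁V₁ ln(V₂/V₁) = (1806) ln(14.6/30.2) = -1313 J.
Step 2 (isochoric): W = 0 (constant volume).
W_total = -1313 + 0 = -1313 J.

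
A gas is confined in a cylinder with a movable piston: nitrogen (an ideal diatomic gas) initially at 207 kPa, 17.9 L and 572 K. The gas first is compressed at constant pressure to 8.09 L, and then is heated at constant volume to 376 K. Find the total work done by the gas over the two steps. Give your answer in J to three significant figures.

Step 1 (isobaric): W = PΔV = (207 kPa)(8.09 − 17.9 L) = -2031 J.
Step 2 (isochoric): W = 0 (constant volume).
W_total = -2031 + 0 = -2031 J.

W_total ≈ -2030 J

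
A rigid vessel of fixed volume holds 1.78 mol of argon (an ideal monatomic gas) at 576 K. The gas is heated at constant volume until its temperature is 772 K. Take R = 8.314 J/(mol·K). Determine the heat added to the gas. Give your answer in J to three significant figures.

Constant volume ⇒ W = 0, so Q = ΔU = nCᵥΔT with Cᵥ = 3R/2 = 12.47 J/(mol·K).
ΔU = (1.78)(12.47)(772 − 576) = 4351 J.

Q ≈ 4350 J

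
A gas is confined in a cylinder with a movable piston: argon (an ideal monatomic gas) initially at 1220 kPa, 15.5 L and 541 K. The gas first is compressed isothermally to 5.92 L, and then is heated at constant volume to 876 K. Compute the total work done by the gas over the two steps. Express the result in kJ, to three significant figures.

W_total ≈ -18.2 kJ

Step 1 (isothermal): W = P₁V₁ ln(V₂/V₁) = (18910) ln(5.92/15.5) = -18201 J.
Step 2 (isochoric): W = 0 (constant volume).
W_total = -18201 + 0 = -18201 J.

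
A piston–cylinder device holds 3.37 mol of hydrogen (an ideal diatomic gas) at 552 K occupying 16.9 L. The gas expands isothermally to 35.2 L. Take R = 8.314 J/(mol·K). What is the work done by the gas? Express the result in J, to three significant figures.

Isothermal: W = nRT ln(V₂/V₁).
W = (3.37)(8.314)(552) × ln(35.2/16.9)
  = 15466 × 0.7337
W_by_gas = 11348 J.

W ≈ 11300 J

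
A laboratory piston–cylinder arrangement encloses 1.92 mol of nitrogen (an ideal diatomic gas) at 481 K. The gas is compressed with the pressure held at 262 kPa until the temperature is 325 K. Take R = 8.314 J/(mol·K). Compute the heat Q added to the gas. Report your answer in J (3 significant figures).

Q ≈ -8720 J

Isobaric: W = nRΔT = (1.92)(8.314)(-156) = -2490 J.
ΔU = nCᵥΔT with Cᵥ = 5R/2: ΔU = (1.92)(20.79)(-156) = -6226 J.
Q = ΔU + W = -6226 − 2490 = -8716 J.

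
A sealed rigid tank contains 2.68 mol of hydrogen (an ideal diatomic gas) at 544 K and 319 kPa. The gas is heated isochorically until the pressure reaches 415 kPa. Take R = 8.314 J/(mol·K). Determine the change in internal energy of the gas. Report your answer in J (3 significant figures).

ΔU ≈ 9120 J

Constant volume ⇒ W = 0, so Q = ΔU = nCᵥΔT with Cᵥ = 5R/2 = 20.79 J/(mol·K).
At constant V, T₂/T₁ = P₂/P₁ ⇒ ΔT = T₁(P₂/P₁ − 1) = 544·(415/319 − 1) = 163.7 K.
ΔU = (2.68)(20.79)(163.7) = 9119 J.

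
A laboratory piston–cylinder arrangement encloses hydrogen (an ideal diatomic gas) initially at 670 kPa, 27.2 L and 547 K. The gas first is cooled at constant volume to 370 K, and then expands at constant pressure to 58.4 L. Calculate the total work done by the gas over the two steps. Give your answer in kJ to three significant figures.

Step 1 (isochoric): W = 0 (constant volume).
After step 1: P = 453.2 kPa (V unchanged).
Step 2 (isobaric): W = PΔV = (453.2 kPa)(58.4 − 27.2 L) = 14140 J.
W_total = 0 + 14140 = 14140 J.

W_total ≈ 14.1 kJ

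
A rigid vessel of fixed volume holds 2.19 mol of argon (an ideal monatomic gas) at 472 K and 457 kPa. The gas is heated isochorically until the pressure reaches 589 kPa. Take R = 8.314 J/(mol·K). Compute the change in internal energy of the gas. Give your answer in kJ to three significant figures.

Constant volume ⇒ W = 0, so Q = ΔU = nCᵥΔT with Cᵥ = 3R/2 = 12.47 J/(mol·K).
At constant V, T₂/T₁ = P₂/P₁ ⇒ ΔT = T₁(P₂/P₁ − 1) = 472·(589/457 − 1) = 136.3 K.
ΔU = (2.19)(12.47)(136.3) = 3723 J.

ΔU ≈ 3.72 kJ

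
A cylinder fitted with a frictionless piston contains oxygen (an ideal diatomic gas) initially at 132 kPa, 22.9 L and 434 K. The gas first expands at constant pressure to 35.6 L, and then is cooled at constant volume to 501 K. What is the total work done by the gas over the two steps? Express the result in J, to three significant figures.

W_total ≈ 1680 J

Step 1 (isobaric): W = PΔV = (132 kPa)(35.6 − 22.9 L) = 1676 J.
Step 2 (isochoric): W = 0 (constant volume).
W_total = 1676 + 0 = 1676 J.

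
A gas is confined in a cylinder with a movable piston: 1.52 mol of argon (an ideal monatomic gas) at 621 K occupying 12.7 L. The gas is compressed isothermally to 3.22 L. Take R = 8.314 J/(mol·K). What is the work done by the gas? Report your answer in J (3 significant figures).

W ≈ -10800 J

Isothermal: W = nRT ln(V₂/V₁).
W = (1.52)(8.314)(621) × ln(3.22/12.7)
  = 7848 × -1.372
W_by_gas = -10769 J.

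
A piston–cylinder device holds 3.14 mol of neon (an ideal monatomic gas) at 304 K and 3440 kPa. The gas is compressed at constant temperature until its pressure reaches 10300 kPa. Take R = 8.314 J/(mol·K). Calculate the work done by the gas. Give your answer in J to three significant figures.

W ≈ -8700 J

Isothermal process: W = nRT ln(V₂/V₁) = nRT ln(P₁/P₂).
W = (3.14)(8.314)(304) × ln(3440/10300)
  = 7936 × ln(0.334) = 7936 × -1.097
W_by_gas = -8703 J.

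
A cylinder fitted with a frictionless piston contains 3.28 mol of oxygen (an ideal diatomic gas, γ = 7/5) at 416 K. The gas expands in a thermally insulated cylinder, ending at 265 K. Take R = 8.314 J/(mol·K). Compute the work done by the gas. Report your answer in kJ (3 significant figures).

W ≈ 10.3 kJ

Adiabatic ⇒ Q = 0, so W_by = −ΔU = nCᵥ(T₁ − T₂).
Cᵥ = 5R/2 = 20.79 J/(mol·K).
W = (3.28)(20.79)(416 − 265) = 10294 J.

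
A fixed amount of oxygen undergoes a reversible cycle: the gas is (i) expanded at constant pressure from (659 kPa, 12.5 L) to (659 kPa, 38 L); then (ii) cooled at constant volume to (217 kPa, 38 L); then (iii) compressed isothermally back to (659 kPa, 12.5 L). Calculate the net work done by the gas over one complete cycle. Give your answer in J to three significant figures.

Leg (i): W = PΔV = (659)(38 − 12.5) = 16804 J.
Leg (ii): W = 0.
Leg (iii): W = PᵢVᵢ ln(V_f/Vᵢ) = (8246) ln(12.5/38) = -9168 J.
W_net = 16804 − 9168 = 7636 J.

W_net ≈ 7640 J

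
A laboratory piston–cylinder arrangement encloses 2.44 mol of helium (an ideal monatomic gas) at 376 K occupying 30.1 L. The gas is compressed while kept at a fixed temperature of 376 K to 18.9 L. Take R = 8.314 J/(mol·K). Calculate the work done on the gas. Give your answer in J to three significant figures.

Isothermal: W = nRT ln(V₂/V₁).
W = (2.44)(8.314)(376) × ln(18.9/30.1)
  = 7628 × -0.4654
W_by_gas = -3550 J; work on gas = −W_by = 3550 J.

W ≈ 3550 J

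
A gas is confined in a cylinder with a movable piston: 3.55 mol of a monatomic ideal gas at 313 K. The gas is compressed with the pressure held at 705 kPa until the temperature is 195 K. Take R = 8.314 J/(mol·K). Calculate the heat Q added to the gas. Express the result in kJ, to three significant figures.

Isobaric: W = nRΔT = (3.55)(8.314)(-118) = -3483 J.
ΔU = nCᵥΔT with Cᵥ = 3R/2: ΔU = (3.55)(12.47)(-118) = -5224 J.
Q = ΔU + W = -5224 − 3483 = -8707 J.

Q ≈ -8.71 kJ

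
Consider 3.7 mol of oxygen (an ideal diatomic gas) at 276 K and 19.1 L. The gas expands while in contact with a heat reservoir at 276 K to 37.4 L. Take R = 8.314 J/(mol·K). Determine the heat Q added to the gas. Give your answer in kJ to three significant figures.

Isothermal ⇒ ΔU = 0, so Q = W = nRT ln(V₂/V₁).
Q = (3.7)(8.314)(276) ln(37.4/19.1) = 8490 × 0.672 = 5705 J.

Q ≈ 5.71 kJ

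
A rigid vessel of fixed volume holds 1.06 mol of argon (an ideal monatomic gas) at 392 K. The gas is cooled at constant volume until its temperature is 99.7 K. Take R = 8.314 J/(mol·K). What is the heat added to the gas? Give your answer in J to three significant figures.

Q ≈ -3860 J

Constant volume ⇒ W = 0, so Q = ΔU = nCᵥΔT with Cᵥ = 3R/2 = 12.47 J/(mol·K).
ΔU = (1.06)(12.47)(99.7 − 392) = -3864 J.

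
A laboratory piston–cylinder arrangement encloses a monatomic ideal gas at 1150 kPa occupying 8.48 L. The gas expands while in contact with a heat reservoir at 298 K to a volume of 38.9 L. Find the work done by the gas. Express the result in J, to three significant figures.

Isothermal: W = nRT ln(V₂/V₁) = P₁V₁ ln(V₂/V₁).
P₁V₁ = (1150 kPa)(8.48 L) = 9752 J.
W = 9752 × ln(38.9/8.48) = 9752 × 1.523
W_by_gas = 14855 J.

W ≈ 14900 J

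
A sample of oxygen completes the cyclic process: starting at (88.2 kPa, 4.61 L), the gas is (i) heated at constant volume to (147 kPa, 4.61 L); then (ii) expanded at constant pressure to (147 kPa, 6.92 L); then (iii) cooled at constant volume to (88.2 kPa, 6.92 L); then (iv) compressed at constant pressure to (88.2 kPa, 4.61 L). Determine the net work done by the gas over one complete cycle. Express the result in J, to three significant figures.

W_net ≈ 136 J

Constant-volume legs do no work.
W(ii) = (147)(6.92 − 4.61) = 339.6 J; W(iv) = (88.2)(4.61 − 6.92) = -203.7 J.
W_net = 339.6 − 203.7 = 135.8 J (the clockwise enclosed area).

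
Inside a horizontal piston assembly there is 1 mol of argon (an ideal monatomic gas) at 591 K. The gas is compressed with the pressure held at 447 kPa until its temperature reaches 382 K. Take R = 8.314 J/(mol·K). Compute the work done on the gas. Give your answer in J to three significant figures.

Isobaric: W = P ΔV = nR ΔT.
W = (1)(8.314)(382 − 591) = -1738 J.
Work on gas = −W_by = 1738 J.

W ≈ 1740 J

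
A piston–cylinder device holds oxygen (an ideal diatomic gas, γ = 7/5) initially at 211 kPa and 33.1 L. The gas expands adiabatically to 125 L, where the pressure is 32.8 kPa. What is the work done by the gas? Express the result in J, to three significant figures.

W ≈ 7210 J

Adiabatic: W = (P₁V₁ − P₂V₂)/(γ − 1) with γ = 7/5.
P₁V₁ = 6984 J, P₂V₂ = 4100 J.
W = (6984 − 4100) / 0.4 = 7210 J.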